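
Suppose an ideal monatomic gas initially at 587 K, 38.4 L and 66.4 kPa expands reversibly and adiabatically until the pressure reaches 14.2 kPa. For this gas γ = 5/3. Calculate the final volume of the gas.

Adiabatic: T₂/T₁ = (P₂/P₁)^((γ−1)/γ) ⇒ T₂ = 587×(0.214)^0.400 = 317 K; V₂ = 96.9 L.

96.9 L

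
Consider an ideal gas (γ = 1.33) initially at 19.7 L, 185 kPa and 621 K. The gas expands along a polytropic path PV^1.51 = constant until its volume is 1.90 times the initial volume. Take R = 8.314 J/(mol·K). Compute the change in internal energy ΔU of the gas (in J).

-3080 J

n = P₁V₁/(RT₁) = 185×19.7/(8.314×621) = 0.706 mol.
Polytropic n=1.51: T₂ = T₁(V₁/V₂)^(n−1) = 621×(0.526)^0.51 = 448 K; P₂ = P₁(V₁/V₂)^n = 70.2 kPa.
For an ideal gas ΔU = nCvΔT with Cv = R/(γ−1) = 25.2 J/(mol·K).
ΔU = 0.706×25.2×(448−621) = -3080 J.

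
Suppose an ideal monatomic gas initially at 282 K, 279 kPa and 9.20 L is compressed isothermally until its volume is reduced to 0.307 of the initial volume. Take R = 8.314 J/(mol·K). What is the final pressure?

Isothermal: T stays 282 K; PV = const ⇒ V₂ = 2.82 L, P₂ = 909 kPa.

909 kPa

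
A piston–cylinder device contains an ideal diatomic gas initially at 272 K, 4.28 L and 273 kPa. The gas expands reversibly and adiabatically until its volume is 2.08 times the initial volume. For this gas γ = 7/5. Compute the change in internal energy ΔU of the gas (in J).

-742 J

n = P₁V₁/(RT₁) = 273×4.28/(8.314×272) = 0.517 mol.
Adiabatic: TV^(γ−1) = const ⇒ T₂ = 272×(0.481)^0.400 = 203 K; PV^γ = const ⇒ P₂ = 97.9 kPa.
For an ideal gas ΔU = nCvΔT with Cv = (5/2)R = 20.8 J/(mol·K).
ΔU = 0.517×20.8×(203−272) = -742 J.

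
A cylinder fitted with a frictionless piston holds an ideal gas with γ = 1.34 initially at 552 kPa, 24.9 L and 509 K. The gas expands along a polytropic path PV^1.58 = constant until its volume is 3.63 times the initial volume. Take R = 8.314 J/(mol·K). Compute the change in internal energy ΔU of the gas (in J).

-21300 J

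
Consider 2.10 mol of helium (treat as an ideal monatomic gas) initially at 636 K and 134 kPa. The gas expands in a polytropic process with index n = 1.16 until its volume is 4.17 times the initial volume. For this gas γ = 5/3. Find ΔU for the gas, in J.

-3400 J

V₁ = nRT₁/P₁ = 2.10×8.314×636/134 = 82.9 L.
Polytropic n=1.16: T₂ = T₁(V₁/V₂)^(n−1) = 636×(0.240)^0.16 = 506 K; P₂ = P₁(V₁/V₂)^n = 25.6 kPa.
For an ideal gas ΔU = nCvΔT with Cv = (3/2)R = 12.5 J/(mol·K).
ΔU = 2.10×12.5×(506−636) = -3400 J.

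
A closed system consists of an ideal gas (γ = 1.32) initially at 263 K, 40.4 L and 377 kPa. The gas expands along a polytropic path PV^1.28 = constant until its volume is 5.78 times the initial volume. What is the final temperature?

Polytropic n=1.28: T₂ = T₁(V₁/V₂)^(n−1) = 263×(0.173)^0.28 = 161 K; P₂ = P₁(V₁/V₂)^n = 39.9 kPa.

161 K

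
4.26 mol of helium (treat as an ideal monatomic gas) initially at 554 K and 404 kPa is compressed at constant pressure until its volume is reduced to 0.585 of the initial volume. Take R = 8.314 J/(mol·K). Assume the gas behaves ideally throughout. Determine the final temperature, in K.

324 K

V₁ = nRT₁/P₁ = 4.26×8.314×554/404 = 48.6 L.
Isobaric: P stays 404 kPa; V/T = const ⇒ T₂ = 324 K, V₂ = 28.4 L.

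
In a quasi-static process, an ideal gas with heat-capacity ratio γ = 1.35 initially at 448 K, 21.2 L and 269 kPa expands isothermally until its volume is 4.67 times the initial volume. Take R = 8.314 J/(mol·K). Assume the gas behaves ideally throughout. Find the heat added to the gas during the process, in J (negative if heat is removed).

n = P₁V₁/(RT₁) = 269×21.2/(8.314×448) = 1.53 mol.
Isothermal: T stays 448 K; PV = const ⇒ V₂ = 99.0 L, P₂ = 57.6 kPa.
ΔU = 0 (ideal gas, T constant).
W = nRT ln(V₂/V₁) = 1.53×8.314×448×ln(4.67) = 8790 J.
Q = ΔU + W = 8790 J.

8790 J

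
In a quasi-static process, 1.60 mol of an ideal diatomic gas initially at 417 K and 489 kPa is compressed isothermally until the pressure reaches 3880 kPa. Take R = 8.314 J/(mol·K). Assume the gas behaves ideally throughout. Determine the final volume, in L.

1.43 L

V₁ = nRT₁/P₁ = 1.60×8.314×417/489 = 11.3 L.
Isothermal: T stays 417 K; PV = const ⇒ V₂ = 1.43 L, P₂ = 3880 kPa.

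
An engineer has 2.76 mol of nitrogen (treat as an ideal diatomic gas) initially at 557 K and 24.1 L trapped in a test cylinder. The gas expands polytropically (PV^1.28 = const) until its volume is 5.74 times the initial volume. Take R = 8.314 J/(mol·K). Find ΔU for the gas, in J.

-12400 J

P₁ = nRT₁/V₁ = 2.76×8.314×557/24.1 = 530 kPa.
Polytropic n=1.28: T₂ = T₁(V₁/V₂)^(n−1) = 557×(0.174)^0.28 = 341 K; P₂ = P₁(V₁/V₂)^n = 56.6 kPa.
For an ideal gas ΔU = nCvΔT with Cv = (5/2)R = 20.8 J/(mol·K).
ΔU = 2.76×20.8×(341−557) = -12400 J.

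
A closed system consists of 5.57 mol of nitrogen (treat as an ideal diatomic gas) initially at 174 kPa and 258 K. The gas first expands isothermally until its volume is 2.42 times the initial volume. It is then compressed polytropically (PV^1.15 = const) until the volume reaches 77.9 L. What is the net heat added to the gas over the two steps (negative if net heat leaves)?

4570 J

V₁ = nRT₁/P₁ = 5.57×8.314×258/174 = 68.7 L.
Step 1 — Isothermal: T stays 258 K; PV = const ⇒ V₂ = 166 L, P₂ = 71.9 kPa.
ΔU = 0 (ideal gas, T constant).
W = nRT ln(V₂/V₁) = 5.57×8.314×258×ln(2.42) = 10600 J.
Q = ΔU + W = 10600 J.
State after step 1: P = 71.9 kPa, V = 166 L, T = 258 K.
Step 2 — Polytropic n=1.15: T₂ = T₁(V₁/V₂)^(n−1) = 258×(2.13)^0.15 = 289 K; P₂ = P₁(V₁/V₂)^n = 172 kPa.
W = (P₁V₁−P₂V₂)/(n−1) = (71.9×166−172×77.9)/0.15 = -9590 J.
ΔU = nCvΔT = 5.57×20.8×(289−258) = 3590 J.
Q = ΔU + W = -5990 J.
Net over both steps: W = 973 J, Q = 4570 J, ΔU = 3590 J.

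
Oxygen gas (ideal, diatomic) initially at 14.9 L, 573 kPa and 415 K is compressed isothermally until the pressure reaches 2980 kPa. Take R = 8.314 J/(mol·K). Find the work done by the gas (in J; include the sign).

-14100 J

n = P₁V₁/(RT₁) = 573×14.9/(8.314×415) = 2.47 mol.
Isothermal: T stays 415 K; PV = const ⇒ V₂ = 2.87 L, P₂ = 2980 kPa.
W = nRT ln(V₂/V₁) = 2.47×8.314×415×ln(0.192) = -14100 J.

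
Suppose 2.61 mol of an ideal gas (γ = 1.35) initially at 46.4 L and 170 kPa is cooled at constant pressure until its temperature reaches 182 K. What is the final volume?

T₁ = P₁V₁/(nR) = 170×46.4/(2.61×8.314) = 364 K.
Isobaric: P stays 170 kPa; V/T = const ⇒ T₂ = 182 K, V₂ = 23.2 L.

23.2 L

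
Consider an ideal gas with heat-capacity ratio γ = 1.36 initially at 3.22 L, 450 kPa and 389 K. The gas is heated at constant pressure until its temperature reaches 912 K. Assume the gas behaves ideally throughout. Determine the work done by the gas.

n = P₁V₁/(RT₁) = 450×3.22/(8.314×389) = 0.448 mol.
Isobaric: P stays 450 kPa; V/T = const ⇒ T₂ = 912 K, V₂ = 7.55 L.
W = PΔV = 450×(7.55−3.22) kPa·L = 1950 J.

1950 J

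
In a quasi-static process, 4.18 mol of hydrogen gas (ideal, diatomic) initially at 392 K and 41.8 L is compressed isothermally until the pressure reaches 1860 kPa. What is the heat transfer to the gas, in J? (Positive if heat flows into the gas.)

-23700 J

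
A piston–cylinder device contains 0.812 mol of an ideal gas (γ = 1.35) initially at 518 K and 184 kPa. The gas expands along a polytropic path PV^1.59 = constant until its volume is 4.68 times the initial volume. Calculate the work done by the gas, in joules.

3540 J

V₁ = nRT₁/P₁ = 0.812×8.314×518/184 = 19.0 L.
Polytropic n=1.59: T₂ = T₁(V₁/V₂)^(n−1) = 518×(0.214)^0.59 = 208 K; P₂ = P₁(V₁/V₂)^n = 15.8 kPa.
W = (P₁V₁−P₂V₂)/(n−1) = (184×19.0−15.8×88.9)/0.59 = 3540 J.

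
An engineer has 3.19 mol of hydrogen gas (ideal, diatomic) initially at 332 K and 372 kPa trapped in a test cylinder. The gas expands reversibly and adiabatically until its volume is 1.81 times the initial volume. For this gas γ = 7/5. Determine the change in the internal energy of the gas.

-4650 J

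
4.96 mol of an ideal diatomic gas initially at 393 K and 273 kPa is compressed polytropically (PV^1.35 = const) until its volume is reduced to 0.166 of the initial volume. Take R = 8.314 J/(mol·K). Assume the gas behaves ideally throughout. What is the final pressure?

V₁ = nRT₁/P₁ = 4.96×8.314×393/273 = 59.4 L.
Polytropic n=1.35: T₂ = T₁(V₁/V₂)^(n−1) = 393×(6.02)^0.35 = 737 K; P₂ = P₁(V₁/V₂)^n = 3080 kPa.

3080 kPa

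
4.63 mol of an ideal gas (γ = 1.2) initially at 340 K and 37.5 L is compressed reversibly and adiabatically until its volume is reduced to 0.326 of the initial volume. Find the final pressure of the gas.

1340 kPa

P₁ = nRT₁/V₁ = 4.63×8.314×340/37.5 = 349 kPa.
Adiabatic: TV^(γ−1) = const ⇒ T₂ = 340×(3.07)^0.200 = 425 K; PV^γ = const ⇒ P₂ = 1340 kPa.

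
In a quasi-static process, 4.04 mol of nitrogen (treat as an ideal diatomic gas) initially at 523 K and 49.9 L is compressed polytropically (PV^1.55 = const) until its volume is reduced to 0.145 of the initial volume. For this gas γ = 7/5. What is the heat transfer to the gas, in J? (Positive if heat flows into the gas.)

22700 J

P₁ = nRT₁/V₁ = 4.04×8.314×523/49.9 = 352 kPa.
Polytropic n=1.55: T₂ = T₁(V₁/V₂)^(n−1) = 523×(6.90)^0.55 = 1510 K; P₂ = P₁(V₁/V₂)^n = 7020 kPa.
W = (P₁V₁−P₂V₂)/(n−1) = (352×49.9−7020×7.24)/0.55 = -60400 J.
ΔU = nCvΔT = 4.04×20.8×(1510−523) = 83100 J.
Q = ΔU + W = 22700 J.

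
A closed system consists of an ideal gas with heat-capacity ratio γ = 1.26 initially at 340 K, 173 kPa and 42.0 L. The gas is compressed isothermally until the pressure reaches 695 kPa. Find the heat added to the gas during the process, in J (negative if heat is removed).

n = P₁V₁/(RT₁) = 173×42.0/(8.314×340) = 2.57 mol.
Isothermal: T stays 340 K; PV = const ⇒ V₂ = 10.5 L, P₂ = 695 kPa.
ΔU = 0 (ideal gas, T constant).
W = nRT ln(V₂/V₁) = 2.57×8.314×340×ln(0.249) = -10100 J.
Q = ΔU + W = -10100 J.

-10100 J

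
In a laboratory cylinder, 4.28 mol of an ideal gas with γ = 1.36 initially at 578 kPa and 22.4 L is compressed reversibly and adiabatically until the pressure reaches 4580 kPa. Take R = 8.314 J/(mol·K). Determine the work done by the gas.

T₁ = P₁V₁/(nR) = 578×22.4/(4.28×8.314) = 364 K.
Adiabatic: T₂/T₁ = (P₂/P₁)^((γ−1)/γ) ⇒ T₂ = 364×(7.92)^0.265 = 629 K; V₂ = 4.89 L.
ΔU = nCvΔT = 4.28×23.1×(629−364) = 26200 J.
Q = 0 for an adiabatic process, so W = −ΔU = -26200 J.

-26200 J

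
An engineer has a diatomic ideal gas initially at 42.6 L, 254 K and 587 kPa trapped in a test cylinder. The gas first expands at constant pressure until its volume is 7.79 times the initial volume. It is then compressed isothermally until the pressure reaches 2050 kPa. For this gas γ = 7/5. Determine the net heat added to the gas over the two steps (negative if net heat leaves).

351000 J

n = P₁V₁/(RT₁) = 587×42.6/(8.314×254) = 11.8 mol.
Step 1 — Isobaric: P stays 587 kPa; V/T = const ⇒ T₂ = 1980 K, V₂ = 332 L.
W = PΔV = 587×(332−42.6) kPa·L = 170000 J.
ΔU = nCvΔT = 11.8×20.8×(1980−254) = 424000 J.
Q = ΔU + W = nCpΔT = 594000 J.
State after step 1: P = 587 kPa, V = 332 L, T = 1980 K.
Step 2 — Isothermal: T stays 1980 K; PV = const ⇒ V₂ = 95.0 L, P₂ = 2050 kPa.
ΔU = 0 (ideal gas, T constant).
W = nRT ln(V₂/V₁) = 11.8×8.314×1980×ln(0.286) = -244000 J.
Q = ΔU + W = -244000 J.
Net over both steps: W = -73800 J, Q = 351000 J, ΔU = 424000 J.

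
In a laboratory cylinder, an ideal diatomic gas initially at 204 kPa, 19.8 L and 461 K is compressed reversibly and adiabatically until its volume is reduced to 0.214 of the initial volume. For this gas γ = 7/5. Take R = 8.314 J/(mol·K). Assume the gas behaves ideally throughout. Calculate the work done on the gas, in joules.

8610 J

n = P₁V₁/(RT₁) = 204×19.8/(8.314×461) = 1.05 mol.
Adiabatic: TV^(γ−1) = const ⇒ T₂ = 461×(4.67)^0.400 = 854 K; PV^γ = const ⇒ P₂ = 1770 kPa.
ΔU = nCvΔT = 1.05×20.8×(854−461) = 8610 J.
Q = 0 for an adiabatic process, so W = −ΔU = -8610 J.
Work done on the gas = −W_by = 8610 J.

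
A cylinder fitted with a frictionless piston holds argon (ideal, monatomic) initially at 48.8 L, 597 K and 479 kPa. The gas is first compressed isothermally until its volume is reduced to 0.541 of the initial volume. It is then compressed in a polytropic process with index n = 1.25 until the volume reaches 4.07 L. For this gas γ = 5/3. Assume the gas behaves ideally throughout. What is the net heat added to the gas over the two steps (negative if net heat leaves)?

n = P₁V₁/(RT₁) = 479×48.8/(8.314×597) = 4.71 mol.
Step 1 — Isothermal: T stays 597 K; PV = const ⇒ V₂ = 26.4 L, P₂ = 885 kPa.
ΔU = 0 (ideal gas, T constant).
W = nRT ln(V₂/V₁) = 4.71×8.314×597×ln(0.541) = -14400 J.
Q = ΔU + W = -14400 J.
State after step 1: P = 885 kPa, V = 26.4 L, T = 597 K.
Step 2 — Polytropic n=1.25: T₂ = T₁(V₁/V₂)^(n−1) = 597×(6.49)^0.25 = 953 K; P₂ = P₁(V₁/V₂)^n = 9170 kPa.
W = (P₁V₁−P₂V₂)/(n−1) = (885×26.4−9170×4.07)/0.25 = -55700 J.
ΔU = nCvΔT = 4.71×12.5×(953−597) = 20900 J.
Q = ΔU + W = -34800 J.
Net over both steps: W = -70100 J, Q = -49200 J, ΔU = 20900 J.

-49200 J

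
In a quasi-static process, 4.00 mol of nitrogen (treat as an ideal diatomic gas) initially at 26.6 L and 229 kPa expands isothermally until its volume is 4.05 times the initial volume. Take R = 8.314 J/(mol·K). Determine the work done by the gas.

T₁ = P₁V₁/(nR) = 229×26.6/(4.00×8.314) = 183 K.
Isothermal: T stays 183 K; PV = const ⇒ V₂ = 108 L, P₂ = 56.5 kPa.
W = nRT ln(V₂/V₁) = 4.00×8.314×183×ln(4.05) = 8520 J.

8520 J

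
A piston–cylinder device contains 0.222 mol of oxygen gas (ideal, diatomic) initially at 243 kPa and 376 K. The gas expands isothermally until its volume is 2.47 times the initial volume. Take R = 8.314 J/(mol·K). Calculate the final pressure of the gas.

98.4 kPa

V₁ = nRT₁/P₁ = 0.222×8.314×376/243 = 2.86 L.
Isothermal: T stays 376 K; PV = const ⇒ V₂ = 7.05 L, P₂ = 98.4 kPa.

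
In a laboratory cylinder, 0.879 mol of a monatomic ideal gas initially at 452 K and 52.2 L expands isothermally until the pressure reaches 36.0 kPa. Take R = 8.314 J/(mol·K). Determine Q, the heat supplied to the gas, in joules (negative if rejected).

1860 J

P₁ = nRT₁/V₁ = 0.879×8.314×452/52.2 = 63.3 kPa.
Isothermal: T stays 452 K; PV = const ⇒ V₂ = 91.8 L, P₂ = 36.0 kPa.
ΔU = 0 (ideal gas, T constant).
W = nRT ln(V₂/V₁) = 0.879×8.314×452×ln(1.76) = 1860 J.
Q = ΔU + W = 1860 J.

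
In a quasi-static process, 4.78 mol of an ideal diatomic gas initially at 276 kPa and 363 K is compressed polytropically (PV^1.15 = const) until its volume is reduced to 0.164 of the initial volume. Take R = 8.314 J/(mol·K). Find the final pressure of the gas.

2210 kPa

V₁ = nRT₁/P₁ = 4.78×8.314×363/276 = 52.3 L.
Polytropic n=1.15: T₂ = T₁(V₁/V₂)^(n−1) = 363×(6.10)^0.15 = 476 K; P₂ = P₁(V₁/V₂)^n = 2210 kPa.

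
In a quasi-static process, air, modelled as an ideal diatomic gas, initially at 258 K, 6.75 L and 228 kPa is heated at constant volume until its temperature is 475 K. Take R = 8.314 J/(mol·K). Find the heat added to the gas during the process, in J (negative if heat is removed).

3240 J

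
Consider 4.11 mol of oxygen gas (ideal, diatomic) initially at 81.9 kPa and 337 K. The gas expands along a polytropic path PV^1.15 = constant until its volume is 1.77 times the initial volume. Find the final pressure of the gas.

V₁ = nRT₁/P₁ = 4.11×8.314×337/81.9 = 141 L.
Polytropic n=1.15: T₂ = T₁(V₁/V₂)^(n−1) = 337×(0.565)^0.15 = 309 K; P₂ = P₁(V₁/V₂)^n = 42.5 kPa.

42.5 kPa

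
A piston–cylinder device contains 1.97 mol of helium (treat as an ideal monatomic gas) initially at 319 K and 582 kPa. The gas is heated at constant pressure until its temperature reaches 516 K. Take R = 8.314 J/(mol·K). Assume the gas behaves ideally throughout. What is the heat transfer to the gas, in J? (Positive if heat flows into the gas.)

8070 J

V₁ = nRT₁/P₁ = 1.97×8.314×319/582 = 8.98 L.
Isobaric: P stays 582 kPa; V/T = const ⇒ T₂ = 516 K, V₂ = 14.5 L.
W = PΔV = 582×(14.5−8.98) kPa·L = 3230 J.
ΔU = nCvΔT = 1.97×12.5×(516−319) = 4840 J.
Q = ΔU + W = nCpΔT = 8070 J.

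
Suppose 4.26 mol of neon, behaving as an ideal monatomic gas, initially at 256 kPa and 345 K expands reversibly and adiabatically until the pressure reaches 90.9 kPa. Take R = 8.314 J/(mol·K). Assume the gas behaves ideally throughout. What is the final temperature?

228 K

V₁ = nRT₁/P₁ = 4.26×8.314×345/256 = 47.7 L.
Adiabatic: T₂/T₁ = (P₂/P₁)^((γ−1)/γ) ⇒ T₂ = 345×(0.355)^0.400 = 228 K; V₂ = 88.8 L.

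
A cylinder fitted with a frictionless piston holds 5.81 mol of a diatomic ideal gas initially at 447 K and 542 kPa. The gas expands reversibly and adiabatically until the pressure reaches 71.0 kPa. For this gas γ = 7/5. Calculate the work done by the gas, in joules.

V₁ = nRT₁/P₁ = 5.81×8.314×447/542 = 39.8 L.
Adiabatic: T₂/T₁ = (P₂/P₁)^((γ−1)/γ) ⇒ T₂ = 447×(0.131)^0.286 = 250 K; V₂ = 170 L.
ΔU = nCvΔT = 5.81×20.8×(250−447) = -23800 J.
Q = 0 for an adiabatic process, so W = −ΔU = 23800 J.

23800 J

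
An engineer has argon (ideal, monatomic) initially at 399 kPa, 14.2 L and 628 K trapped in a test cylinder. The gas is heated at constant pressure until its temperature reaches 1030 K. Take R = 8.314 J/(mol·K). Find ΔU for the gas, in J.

5440 J

n = P₁V₁/(RT₁) = 399×14.2/(8.314×628) = 1.09 mol.
Isobaric: P stays 399 kPa; V/T = const ⇒ T₂ = 1030 K, V₂ = 23.3 L.
For an ideal gas ΔU = nCvΔT with Cv = (3/2)R = 12.5 J/(mol·K).
ΔU = 1.09×12.5×(1030−628) = 5440 J.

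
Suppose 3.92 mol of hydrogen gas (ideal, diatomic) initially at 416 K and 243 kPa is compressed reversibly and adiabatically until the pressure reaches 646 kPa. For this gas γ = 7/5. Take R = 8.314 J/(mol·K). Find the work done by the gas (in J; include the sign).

-10900 J

V₁ = nRT₁/P₁ = 3.92×8.314×416/243 = 55.8 L.
Adiabatic: T₂/T₁ = (P₂/P₁)^((γ−1)/γ) ⇒ T₂ = 416×(2.66)^0.286 = 550 K; V₂ = 27.8 L.
ΔU = nCvΔT = 3.92×20.8×(550−416) = 10900 J.
Q = 0 for an adiabatic process, so W = −ΔU = -10900 J.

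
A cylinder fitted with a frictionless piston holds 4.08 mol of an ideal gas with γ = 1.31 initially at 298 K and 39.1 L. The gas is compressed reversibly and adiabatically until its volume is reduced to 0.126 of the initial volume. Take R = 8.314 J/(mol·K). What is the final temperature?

P₁ = nRT₁/V₁ = 4.08×8.314×298/39.1 = 259 kPa.
Adiabatic: TV^(γ−1) = const ⇒ T₂ = 298×(7.94)^0.310 = 566 K; PV^γ = const ⇒ P₂ = 3900 kPa.

566 K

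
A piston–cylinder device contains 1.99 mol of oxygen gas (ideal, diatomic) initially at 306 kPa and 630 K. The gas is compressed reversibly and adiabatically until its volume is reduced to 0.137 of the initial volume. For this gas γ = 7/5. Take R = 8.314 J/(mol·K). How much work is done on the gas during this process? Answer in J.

31700 J

V₁ = nRT₁/P₁ = 1.99×8.314×630/306 = 34.1 L.
Adiabatic: TV^(γ−1) = const ⇒ T₂ = 630×(7.30)^0.400 = 1400 K; PV^γ = const ⇒ P₂ = 4950 kPa.
ΔU = nCvΔT = 1.99×20.8×(1400−630) = 31700 J.
Q = 0 for an adiabatic process, so W = −ΔU = -31700 J.
Work done on the gas = −W_by = 31700 J.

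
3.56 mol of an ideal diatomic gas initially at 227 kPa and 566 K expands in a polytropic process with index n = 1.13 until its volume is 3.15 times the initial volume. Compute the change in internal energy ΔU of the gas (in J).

-5800 J

V₁ = nRT₁/P₁ = 3.56×8.314×566/227 = 73.8 L.
Polytropic n=1.13: T₂ = T₁(V₁/V₂)^(n−1) = 566×(0.317)^0.13 = 488 K; P₂ = P₁(V₁/V₂)^n = 62.1 kPa.
For an ideal gas ΔU = nCvΔT with Cv = (5/2)R = 20.8 J/(mol·K).
ΔU = 3.56×20.8×(488−566) = -5800 J.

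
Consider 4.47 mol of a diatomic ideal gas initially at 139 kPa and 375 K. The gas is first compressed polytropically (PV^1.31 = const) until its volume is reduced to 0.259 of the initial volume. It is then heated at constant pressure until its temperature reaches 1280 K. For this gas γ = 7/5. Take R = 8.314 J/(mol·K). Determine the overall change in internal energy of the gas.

V₁ = nRT₁/P₁ = 4.47×8.314×375/139 = 100 L.
Step 1 — Polytropic n=1.31: T₂ = T₁(V₁/V₂)^(n−1) = 375×(3.86)^0.31 = 570 K; P₂ = P₁(V₁/V₂)^n = 816 kPa.
W = (P₁V₁−P₂V₂)/(n−1) = (139×100−816×26.0)/0.31 = -23400 J.
ΔU = nCvΔT = 4.47×20.8×(570−375) = 18100 J.
Q = ΔU + W = -5260 J.
State after step 1: P = 816 kPa, V = 26.0 L, T = 570 K.
Step 2 — Isobaric: P stays 816 kPa; V/T = const ⇒ T₂ = 1280 K, V₂ = 58.3 L.
W = PΔV = 816×(58.3−26.0) kPa·L = 26400 J.
ΔU = nCvΔT = 4.47×20.8×(1280−570) = 66000 J.
Q = ΔU + W = nCpΔT = 92300 J.
Net over both steps: W = 3000 J, Q = 87100 J, ΔU = 84100 J.

84100 J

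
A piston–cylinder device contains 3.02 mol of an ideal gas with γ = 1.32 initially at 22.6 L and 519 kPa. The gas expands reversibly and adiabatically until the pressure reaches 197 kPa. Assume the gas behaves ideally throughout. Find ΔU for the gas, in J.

-7670 J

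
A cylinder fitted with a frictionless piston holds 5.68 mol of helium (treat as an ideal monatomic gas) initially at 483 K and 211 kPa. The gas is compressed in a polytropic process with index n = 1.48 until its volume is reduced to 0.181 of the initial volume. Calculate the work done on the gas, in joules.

V₁ = nRT₁/P₁ = 5.68×8.314×483/211 = 108 L.
Polytropic n=1.48: T₂ = T₁(V₁/V₂)^(n−1) = 483×(5.52)^0.48 = 1100 K; P₂ = P₁(V₁/V₂)^n = 2650 kPa.
W = (P₁V₁−P₂V₂)/(n−1) = (211×108−2650×19.6)/0.48 = -60400 J.
Work done on the gas = −W_by = 60400 J.

60400 J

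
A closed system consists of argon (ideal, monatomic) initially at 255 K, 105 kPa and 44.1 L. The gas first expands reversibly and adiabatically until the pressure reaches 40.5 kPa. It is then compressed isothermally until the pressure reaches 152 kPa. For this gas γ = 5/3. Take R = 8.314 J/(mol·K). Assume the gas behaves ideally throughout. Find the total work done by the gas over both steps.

n = P₁V₁/(RT₁) = 105×44.1/(8.314×255) = 2.18 mol.
Step 1 — Adiabatic: T₂/T₁ = (P₂/P₁)^((γ−1)/γ) ⇒ T₂ = 255×(0.386)^0.400 = 174 K; V₂ = 78.1 L.
ΔU = nCvΔT = 2.18×12.5×(174−255) = -2200 J.
Q = 0 for an adiabatic process, so W = −ΔU = 2200 J.
State after step 1: P = 40.5 kPa, V = 78.1 L, T = 174 K.
Step 2 — Isothermal: T stays 174 K; PV = const ⇒ V₂ = 20.8 L, P₂ = 152 kPa.
ΔU = 0 (ideal gas, T constant).
W = nRT ln(V₂/V₁) = 2.18×8.314×174×ln(0.266) = -4180 J.
Q = ΔU + W = -4180 J.
Net over both steps: W = -1980 J, Q = -4180 J, ΔU = -2200 J.

-1980 J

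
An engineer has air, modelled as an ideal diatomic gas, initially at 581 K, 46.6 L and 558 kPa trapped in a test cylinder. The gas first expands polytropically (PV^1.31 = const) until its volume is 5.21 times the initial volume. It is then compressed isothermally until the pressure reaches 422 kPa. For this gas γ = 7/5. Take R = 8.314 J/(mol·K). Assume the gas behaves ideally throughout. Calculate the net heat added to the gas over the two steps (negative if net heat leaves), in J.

n = P₁V₁/(RT₁) = 558×46.6/(8.314×581) = 5.38 mol.
Step 1 — Polytropic n=1.31: T₂ = T₁(V₁/V₂)^(n−1) = 581×(0.192)^0.31 = 348 K; P₂ = P₁(V₁/V₂)^n = 64.2 kPa.
W = (P₁V₁−P₂V₂)/(n−1) = (558×46.6−64.2×243)/0.31 = 33600 J.
ΔU = nCvΔT = 5.38×20.8×(348−581) = -26000 J.
Q = ΔU + W = 7560 J.
State after step 1: P = 64.2 kPa, V = 243 L, T = 348 K.
Step 2 — Isothermal: T stays 348 K; PV = const ⇒ V₂ = 36.9 L, P₂ = 422 kPa.
ΔU = 0 (ideal gas, T constant).
W = nRT ln(V₂/V₁) = 5.38×8.314×348×ln(0.152) = -29400 J.
Q = ΔU + W = -29400 J.
Net over both steps: W = 4240 J, Q = -21800 J, ΔU = -26000 J.

-21800 J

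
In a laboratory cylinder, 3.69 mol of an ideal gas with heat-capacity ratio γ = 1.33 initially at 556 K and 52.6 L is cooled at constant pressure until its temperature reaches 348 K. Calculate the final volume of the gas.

32.9 L

P₁ = nRT₁/V₁ = 3.69×8.314×556/52.6 = 324 kPa.
Isobaric: P stays 324 kPa; V/T = const ⇒ T₂ = 348 K, V₂ = 32.9 L.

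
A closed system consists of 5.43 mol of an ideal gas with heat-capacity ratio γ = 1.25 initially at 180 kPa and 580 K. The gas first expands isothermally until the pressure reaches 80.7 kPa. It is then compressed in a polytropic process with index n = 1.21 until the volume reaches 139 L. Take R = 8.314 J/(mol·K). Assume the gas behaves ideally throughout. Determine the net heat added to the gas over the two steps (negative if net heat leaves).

V₁ = nRT₁/P₁ = 5.43×8.314×580/180 = 145 L.
Step 1 — Isothermal: T stays 580 K; PV = const ⇒ V₂ = 324 L, P₂ = 80.7 kPa.
ΔU = 0 (ideal gas, T constant).
W = nRT ln(V₂/V₁) = 5.43×8.314×580×ln(2.23) = 21000 J.
Q = ΔU + W = 21000 J.
State after step 1: P = 80.7 kPa, V = 324 L, T = 580 K.
Step 2 — Polytropic n=1.21: T₂ = T₁(V₁/V₂)^(n−1) = 580×(2.33)^0.21 = 693 K; P₂ = P₁(V₁/V₂)^n = 225 kPa.
W = (P₁V₁−P₂V₂)/(n−1) = (80.7×324−225×139)/0.21 = -24300 J.
ΔU = nCvΔT = 5.43×33.3×(693−580) = 20400 J.
Q = ΔU + W = -3890 J.
Net over both steps: W = -3290 J, Q = 17100 J, ΔU = 20400 J.

17100 J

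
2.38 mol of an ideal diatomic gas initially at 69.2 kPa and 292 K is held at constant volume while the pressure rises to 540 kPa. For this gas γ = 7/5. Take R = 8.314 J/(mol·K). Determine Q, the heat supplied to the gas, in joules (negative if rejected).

98300 J

V₁ = nRT₁/P₁ = 2.38×8.314×292/69.2 = 83.5 L.
Isochoric: V stays 83.5 L; P/T = const ⇒ T₂ = 2280 K, P₂ = 540 kPa.
W = 0 (no volume change).
ΔU = nCvΔT = 2.38×20.8×(2280−292) = 98300 J.
Q = ΔU = 98300 J.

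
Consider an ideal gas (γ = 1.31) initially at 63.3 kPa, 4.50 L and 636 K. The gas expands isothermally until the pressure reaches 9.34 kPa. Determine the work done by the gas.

n = P₁V₁/(RT₁) = 63.3×4.50/(8.314×636) = 0.0539 mol.
Isothermal: T stays 636 K; PV = const ⇒ V₂ = 30.5 L, P₂ = 9.34 kPa.
W = nRT ln(V₂/V₁) = 0.0539×8.314×636×ln(6.78) = 545 J.

545 J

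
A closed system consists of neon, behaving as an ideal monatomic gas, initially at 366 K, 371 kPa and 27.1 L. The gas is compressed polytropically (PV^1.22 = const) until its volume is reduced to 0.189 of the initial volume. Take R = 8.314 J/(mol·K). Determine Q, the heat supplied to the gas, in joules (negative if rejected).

-13600 J

n = P₁V₁/(RT₁) = 371×27.1/(8.314×366) = 3.30 mol.
Polytropic n=1.22: T₂ = T₁(V₁/V₂)^(n−1) = 366×(5.29)^0.22 = 528 K; P₂ = P₁(V₁/V₂)^n = 2830 kPa.
W = (P₁V₁−P₂V₂)/(n−1) = (371×27.1−2830×5.12)/0.22 = -20200 J.
ΔU = nCvΔT = 3.30×12.5×(528−366) = 6680 J.
Q = ΔU + W = -13600 J.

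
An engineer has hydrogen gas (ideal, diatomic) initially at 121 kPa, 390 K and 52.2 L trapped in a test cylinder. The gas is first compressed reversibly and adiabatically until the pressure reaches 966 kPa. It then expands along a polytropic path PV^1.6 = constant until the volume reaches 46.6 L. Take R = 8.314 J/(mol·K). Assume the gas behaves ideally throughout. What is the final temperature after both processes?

310 K

n = P₁V₁/(RT₁) = 121×52.2/(8.314×390) = 1.95 mol.
Step 1 — Adiabatic: T₂/T₁ = (P₂/P₁)^((γ−1)/γ) ⇒ T₂ = 390×(7.98)^0.286 = 706 K; V₂ = 11.8 L.
ΔU = nCvΔT = 1.95×20.8×(706−390) = 12800 J.
Q = 0 for an adiabatic process, so W = −ΔU = -12800 J.
State after step 1: P = 966 kPa, V = 11.8 L, T = 706 K.
Step 2 — Polytropic n=1.6: T₂ = T₁(V₁/V₂)^(n−1) = 706×(0.254)^0.60 = 310 K; P₂ = P₁(V₁/V₂)^n = 108 kPa.
W = (P₁V₁−P₂V₂)/(n−1) = (966×11.8−108×46.6)/0.60 = 10700 J.
ΔU = nCvΔT = 1.95×20.8×(310−706) = -16000 J.
Q = ΔU + W = -5340 J.
Net over both steps: W = -2110 J, Q = -5340 J, ΔU = -3230 J.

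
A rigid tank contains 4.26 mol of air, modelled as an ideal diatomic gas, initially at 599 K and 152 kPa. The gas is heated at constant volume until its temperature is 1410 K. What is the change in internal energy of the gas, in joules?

71800 J

V₁ = nRT₁/P₁ = 4.26×8.314×599/152 = 140 L.
Isochoric: V stays 140 L; P/T = const ⇒ T₂ = 1410 K, P₂ = 358 kPa.
For an ideal gas ΔU = nCvΔT with Cv = (5/2)R = 20.8 J/(mol·K).
ΔU = 4.26×20.8×(1410−599) = 71800 J.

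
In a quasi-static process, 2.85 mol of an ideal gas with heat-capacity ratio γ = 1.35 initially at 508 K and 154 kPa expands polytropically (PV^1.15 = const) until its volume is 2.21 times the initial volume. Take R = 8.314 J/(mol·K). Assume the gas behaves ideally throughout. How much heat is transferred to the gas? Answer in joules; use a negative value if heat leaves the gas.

5140 J

V₁ = nRT₁/P₁ = 2.85×8.314×508/154 = 78.2 L.
Polytropic n=1.15: T₂ = T₁(V₁/V₂)^(n−1) = 508×(0.452)^0.15 = 451 K; P₂ = P₁(V₁/V₂)^n = 61.9 kPa.
W = (P₁V₁−P₂V₂)/(n−1) = (154×78.2−61.9×173)/0.15 = 9000 J.
ΔU = nCvΔT = 2.85×23.8×(451−508) = -3860 J.
Q = ΔU + W = 5140 J.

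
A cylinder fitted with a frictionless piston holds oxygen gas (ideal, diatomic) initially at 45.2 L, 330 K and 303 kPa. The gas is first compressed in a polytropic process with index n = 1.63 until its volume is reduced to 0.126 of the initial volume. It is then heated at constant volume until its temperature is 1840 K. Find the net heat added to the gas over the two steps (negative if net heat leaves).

n = P₁V₁/(RT₁) = 303×45.2/(8.314×330) = 4.99 mol.
Step 1 — Polytropic n=1.63: T₂ = T₁(V₁/V₂)^(n−1) = 330×(7.94)^0.63 = 1220 K; P₂ = P₁(V₁/V₂)^n = 8870 kPa.
W = (P₁V₁−P₂V₂)/(n−1) = (303×45.2−8870×5.70)/0.63 = -58400 J.
ΔU = nCvΔT = 4.99×20.8×(1220−330) = 92000 J.
Q = ΔU + W = 33600 J.
State after step 1: P = 8870 kPa, V = 5.70 L, T = 1220 K.
Step 2 — Isochoric: V stays 5.70 L; P/T = const ⇒ T₂ = 1840 K, P₂ = 13400 kPa.
W = 0 (no volume change).
ΔU = nCvΔT = 4.99×20.8×(1840−1220) = 64600 J.
Q = ΔU = 64600 J.
Net over both steps: W = -58400 J, Q = 98200 J, ΔU = 157000 J.

98200 J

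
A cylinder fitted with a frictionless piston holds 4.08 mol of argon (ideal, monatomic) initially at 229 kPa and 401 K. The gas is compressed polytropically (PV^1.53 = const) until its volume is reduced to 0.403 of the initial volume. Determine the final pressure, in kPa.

920 kPa

V₁ = nRT₁/P₁ = 4.08×8.314×401/229 = 59.4 L.
Polytropic n=1.53: T₂ = T₁(V₁/V₂)^(n−1) = 401×(2.48)^0.53 = 649 K; P₂ = P₁(V₁/V₂)^n = 920 kPa.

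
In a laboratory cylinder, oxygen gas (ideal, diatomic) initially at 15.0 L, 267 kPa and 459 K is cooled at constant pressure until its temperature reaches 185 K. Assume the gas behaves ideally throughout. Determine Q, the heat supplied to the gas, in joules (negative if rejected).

n = P₁V₁/(RT₁) = 267×15.0/(8.314×459) = 1.05 mol.
Isobaric: P stays 267 kPa; V/T = const ⇒ T₂ = 185 K, V₂ = 6.05 L.
W = PΔV = 267×(6.05−15.0) kPa·L = -2390 J.
ΔU = nCvΔT = 1.05×20.8×(185−459) = -5980 J.
Q = ΔU + W = nCpΔT = -8370 J.

-8370 J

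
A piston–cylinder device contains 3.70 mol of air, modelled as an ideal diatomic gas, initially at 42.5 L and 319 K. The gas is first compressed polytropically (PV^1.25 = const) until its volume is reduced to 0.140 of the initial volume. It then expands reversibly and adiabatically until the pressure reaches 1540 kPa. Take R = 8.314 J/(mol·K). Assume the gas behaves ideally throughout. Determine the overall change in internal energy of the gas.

9640 J

P₁ = nRT₁/V₁ = 3.70×8.314×319/42.5 = 231 kPa.
Step 1 — Polytropic n=1.25: T₂ = T₁(V₁/V₂)^(n−1) = 319×(7.14)^0.25 = 522 K; P₂ = P₁(V₁/V₂)^n = 2700 kPa.
W = (P₁V₁−P₂V₂)/(n−1) = (231×42.5−2700×5.95)/0.25 = -24900 J.
ΔU = nCvΔT = 3.70×20.8×(522−319) = 15600 J.
Q = ΔU + W = -9340 J.
State after step 1: P = 2700 kPa, V = 5.95 L, T = 522 K.
Step 2 — Adiabatic: T₂/T₁ = (P₂/P₁)^((γ−1)/γ) ⇒ T₂ = 522×(0.571)^0.286 = 444 K; V₂ = 8.88 L.
ΔU = nCvΔT = 3.70×20.8×(444−522) = -5930 J.
Q = 0 for an adiabatic process, so W = −ΔU = 5930 J.
Net over both steps: W = -19000 J, Q = -9340 J, ΔU = 9640 J.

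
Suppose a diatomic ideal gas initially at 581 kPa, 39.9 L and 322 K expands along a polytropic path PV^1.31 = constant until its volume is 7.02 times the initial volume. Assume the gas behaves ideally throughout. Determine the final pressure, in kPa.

45.2 kPa

Polytropic n=1.31: T₂ = T₁(V₁/V₂)^(n−1) = 322×(0.142)^0.31 = 176 K; P₂ = P₁(V₁/V₂)^n = 45.2 kPa.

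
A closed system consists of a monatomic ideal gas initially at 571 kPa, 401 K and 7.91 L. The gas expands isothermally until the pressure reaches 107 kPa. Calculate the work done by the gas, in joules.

7560 J

n = P₁V₁/(RT₁) = 571×7.91/(8.314×401) = 1.35 mol.
Isothermal: T stays 401 K; PV = const ⇒ V₂ = 42.2 L, P₂ = 107 kPa.
W = nRT ln(V₂/V₁) = 1.35×8.314×401×ln(5.34) = 7560 J.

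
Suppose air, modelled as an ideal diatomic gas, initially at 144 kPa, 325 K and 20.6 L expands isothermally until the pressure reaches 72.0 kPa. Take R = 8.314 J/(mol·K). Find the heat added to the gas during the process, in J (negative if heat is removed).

2060 J

n = P₁V₁/(RT₁) = 144×20.6/(8.314×325) = 1.10 mol.
Isothermal: T stays 325 K; PV = const ⇒ V₂ = 41.2 L, P₂ = 72.0 kPa.
ΔU = 0 (ideal gas, T constant).
W = nRT ln(V₂/V₁) = 1.10×8.314×325×ln(2.00) = 2060 J.
Q = ΔU + W = 2060 J.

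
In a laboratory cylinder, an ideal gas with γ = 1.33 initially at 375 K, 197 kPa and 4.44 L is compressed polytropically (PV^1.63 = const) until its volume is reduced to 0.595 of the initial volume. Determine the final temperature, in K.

520 K

Polytropic n=1.63: T₂ = T₁(V₁/V₂)^(n−1) = 375×(1.68)^0.63 = 520 K; P₂ = P₁(V₁/V₂)^n = 459 kPa.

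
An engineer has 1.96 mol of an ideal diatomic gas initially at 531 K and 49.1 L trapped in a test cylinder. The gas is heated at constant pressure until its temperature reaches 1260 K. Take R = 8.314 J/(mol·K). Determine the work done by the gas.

P₁ = nRT₁/V₁ = 1.96×8.314×531/49.1 = 176 kPa.
Isobaric: P stays 176 kPa; V/T = const ⇒ T₂ = 1260 K, V₂ = 117 L.
W = PΔV = 176×(117−49.1) kPa·L = 11900 J.

11900 J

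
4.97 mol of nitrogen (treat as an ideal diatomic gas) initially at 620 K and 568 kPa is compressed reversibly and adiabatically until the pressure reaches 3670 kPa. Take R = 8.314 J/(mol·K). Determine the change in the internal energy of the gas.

V₁ = nRT₁/P₁ = 4.97×8.314×620/568 = 45.1 L.
Adiabatic: T₂/T₁ = (P₂/P₁)^((γ−1)/γ) ⇒ T₂ = 620×(6.46)^0.286 = 1060 K; V₂ = 11.9 L.
For an ideal gas ΔU = nCvΔT with Cv = (5/2)R = 20.8 J/(mol·K).
ΔU = 4.97×20.8×(1060−620) = 45100 J.

45100 J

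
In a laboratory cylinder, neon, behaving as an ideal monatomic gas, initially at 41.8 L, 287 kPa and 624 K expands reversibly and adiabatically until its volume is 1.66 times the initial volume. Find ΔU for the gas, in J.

-5160 J

n = P₁V₁/(RT₁) = 287×41.8/(8.314×624) = 2.31 mol.
Adiabatic: TV^(γ−1) = const ⇒ T₂ = 624×(0.602)^0.667 = 445 K; PV^γ = const ⇒ P₂ = 123 kPa.
For an ideal gas ΔU = nCvΔT with Cv = (3/2)R = 12.5 J/(mol·K).
ΔU = 2.31×12.5×(445−624) = -5160 J.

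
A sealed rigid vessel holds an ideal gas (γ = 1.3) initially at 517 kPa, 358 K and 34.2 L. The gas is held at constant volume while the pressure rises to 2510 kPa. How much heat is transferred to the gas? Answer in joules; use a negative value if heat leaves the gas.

227000 J

n = P₁V₁/(RT₁) = 517×34.2/(8.314×358) = 5.94 mol.
Isochoric: V stays 34.2 L; P/T = const ⇒ T₂ = 1740 K, P₂ = 2510 kPa.
W = 0 (no volume change).
ΔU = nCvΔT = 5.94×27.7×(1740−358) = 227000 J.
Q = ΔU = 227000 J.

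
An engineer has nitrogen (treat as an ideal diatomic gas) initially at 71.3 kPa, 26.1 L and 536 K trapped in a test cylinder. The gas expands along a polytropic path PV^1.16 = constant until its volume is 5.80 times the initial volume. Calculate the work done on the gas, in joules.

-2850 J

n = P₁V₁/(RT₁) = 71.3×26.1/(8.314×536) = 0.418 mol.
Polytropic n=1.16: T₂ = T₁(V₁/V₂)^(n−1) = 536×(0.172)^0.16 = 405 K; P₂ = P₁(V₁/V₂)^n = 9.28 kPa.
W = (P₁V₁−P₂V₂)/(n−1) = (71.3×26.1−9.28×151)/0.16 = 2850 J.
Work done on the gas = −W_by = -2850 J.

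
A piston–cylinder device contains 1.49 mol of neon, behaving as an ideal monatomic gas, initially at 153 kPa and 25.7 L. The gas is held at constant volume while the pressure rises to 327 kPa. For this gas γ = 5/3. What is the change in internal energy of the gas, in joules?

6710 J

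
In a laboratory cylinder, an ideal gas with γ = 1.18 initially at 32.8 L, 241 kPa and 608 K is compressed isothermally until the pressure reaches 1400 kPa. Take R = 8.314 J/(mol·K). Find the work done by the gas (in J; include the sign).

-13900 J

n = P₁V₁/(RT₁) = 241×32.8/(8.314×608) = 1.56 mol.
Isothermal: T stays 608 K; PV = const ⇒ V₂ = 5.65 L, P₂ = 1400 kPa.
W = nRT ln(V₂/V₁) = 1.56×8.314×608×ln(0.172) = -13900 J.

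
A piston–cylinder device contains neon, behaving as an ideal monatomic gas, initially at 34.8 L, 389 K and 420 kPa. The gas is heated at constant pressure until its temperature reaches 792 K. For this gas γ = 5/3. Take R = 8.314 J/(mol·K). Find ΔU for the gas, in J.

22700 J

n = P₁V₁/(RT₁) = 420×34.8/(8.314×389) = 4.52 mol.
Isobaric: P stays 420 kPa; V/T = const ⇒ T₂ = 792 K, V₂ = 70.9 L.
For an ideal gas ΔU = nCvΔT with Cv = (3/2)R = 12.5 J/(mol·K).
ΔU = 4.52×12.5×(792−389) = 22700 J.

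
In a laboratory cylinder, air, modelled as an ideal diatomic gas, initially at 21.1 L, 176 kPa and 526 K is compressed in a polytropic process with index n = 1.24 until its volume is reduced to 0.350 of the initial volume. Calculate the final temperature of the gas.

677 K

Polytropic n=1.24: T₂ = T₁(V₁/V₂)^(n−1) = 526×(2.86)^0.24 = 677 K; P₂ = P₁(V₁/V₂)^n = 647 kPa.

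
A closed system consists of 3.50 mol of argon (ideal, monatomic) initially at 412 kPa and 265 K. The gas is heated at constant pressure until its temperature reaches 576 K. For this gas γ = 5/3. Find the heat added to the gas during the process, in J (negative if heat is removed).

22600 J

V₁ = nRT₁/P₁ = 3.50×8.314×265/412 = 18.7 L.
Isobaric: P stays 412 kPa; V/T = const ⇒ T₂ = 576 K, V₂ = 40.7 L.
W = PΔV = 412×(40.7−18.7) kPa·L = 9050 J.
ΔU = nCvΔT = 3.50×12.5×(576−265) = 13600 J.
Q = ΔU + W = nCpΔT = 22600 J.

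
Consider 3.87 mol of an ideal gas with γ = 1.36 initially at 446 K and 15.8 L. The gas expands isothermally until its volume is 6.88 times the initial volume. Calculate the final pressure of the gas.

P₁ = nRT₁/V₁ = 3.87×8.314×446/15.8 = 908 kPa.
Isothermal: T stays 446 K; PV = const ⇒ V₂ = 109 L, P₂ = 132 kPa.

132 kPa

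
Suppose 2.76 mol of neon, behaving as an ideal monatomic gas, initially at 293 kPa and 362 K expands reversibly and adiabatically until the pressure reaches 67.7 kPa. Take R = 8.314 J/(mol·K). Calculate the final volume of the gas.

68.3 L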